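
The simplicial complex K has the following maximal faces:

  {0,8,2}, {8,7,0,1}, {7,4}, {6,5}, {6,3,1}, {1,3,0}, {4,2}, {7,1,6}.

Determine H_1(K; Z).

H_1 = Z.

Fix the vertex order 0 < 1 < 2 < 3 < 4 < 5 < 6 < 7 < 8 and write every simplex with vertices in increasing order. Then dim K = 3 and the simplices of K are:

  0-simplices (9): [0], [1], [2], [3], [4], [5], [6], [7], [8]
  1-simplices (16): [0,1], [0,2], [0,3], [0,7], [0,8], [1,3], [1,6], [1,7], [1,8], [2,4], [2,8], [3,6], [4,7], [5,6], [6,7], [7,8]
  2-simplices (8): [0,1,3], [0,1,7], [0,1,8], [0,2,8], [0,7,8], [1,3,6], [1,6,7], [1,7,8]
  3-simplices (1): [0,1,7,8]

giving chain groups C_0 ≅ Z^9, C_1 ≅ Z^16, C_2 ≅ Z^8, C_3 ≅ Z^1.

Boundary ∂_1: C_1 → C_0 sends each edge [p,q] (with p < q) to q − p. For instance
  ∂[2,4] = [4] − [2].
As a 9×16 matrix over Z this has rank 8, with invariant factors (1,1,1,1,1,1,1,1).

∂_2: C_2 → C_1 sends each 2-simplex [p,q,r] to [q,r] − [p,r] + [p,q]. For instance
  ∂[1,7,8] = [7,8] − [1,8] + [1,7],
  ∂[0,2,8] = [2,8] − [0,8] + [0,2].
This gives a 16×8 integer matrix of rank 7; reducing to Smith normal form yields diagonal entries (1,1,1,1,1,1,1).

Boundary ∂_3: C_3 → C_2 sends each 3-simplex σ to the alternating sum Σ_i (−1)^i (σ with its i-th vertex removed). For instance
  ∂[0,1,7,8] = [1,7,8] − [0,7,8] + [0,1,8] − [0,1,7].
As a 8×1 matrix over Z this has rank 1, with invariant factors (1).

Computing H_k = (kernel of ∂_k) / (image of ∂_{k+1}):

  H_1: rank ker ∂_1 − rank ∂_2 = (16 − 8) − 7 = 1, and the invariant factors of ∂_2 are all 1, so H_1 = Z.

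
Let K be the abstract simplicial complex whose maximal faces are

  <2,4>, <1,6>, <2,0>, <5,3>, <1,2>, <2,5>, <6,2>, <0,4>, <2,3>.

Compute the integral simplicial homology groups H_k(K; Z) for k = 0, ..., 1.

H_0 = Z,  H_1 = Z^3.

Fix the vertex order 0 < 1 < 2 < 3 < 4 < 5 < 6 and write every simplex with vertices in increasing order. Then dim K = 1 and the simplices of K are:

  0-simplices (7): [0], [1], [2], [3], [4], [5], [6]
  1-simplices (9): [0,2], [0,4], [1,2], [1,6], [2,3], [2,4], [2,5], [2,6], [3,5]

so the chain groups are C_0 ≅ Z^7, C_1 ≅ Z^9.

Boundary ∂_1: C_1 → C_0 sends each edge [p,q] (with p < q) to q − p. For instance
  ∂[0,4] = [4] − [0].
This gives a 7×9 integer matrix of rank 6; reducing to Smith normal form yields diagonal entries (1,1,1,1,1,1).

Computing H_k = (kernel of ∂_k) / (image of ∂_{k+1}):

  H_0: rank C_0 − rank ∂_1 = 7 − 6 = 1, and the invariant factors of ∂_1 are all 1, so H_0 = Z.
  H_1: rank ker ∂_1 − rank ∂_2 = (9 − 6) − 0 = 3, and there is no ∂_2, so H_1 = Z^3.

As a check, the Euler characteristic is 7 − 9 = -2, which agrees with 1 − 3 = -2.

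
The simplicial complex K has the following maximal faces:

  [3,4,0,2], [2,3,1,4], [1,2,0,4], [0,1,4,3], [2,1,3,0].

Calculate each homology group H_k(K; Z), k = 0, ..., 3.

H_0 = Z,  H_1 = 0,  H_2 = 0,  H_3 = Z.

We work with the vertex ordering 0 < 1 < 2 < 3 < 4. The simplices of K, each written with vertices in increasing order, are:

  0-simplices (5): [0], [1], [2], [3], [4]
  1-simplices (10): [0,1], [0,2], [0,3], [0,4], [1,2], [1,3], [1,4], [2,3], [2,4], [3,4]
  2-simplices (10): [0,1,2], [0,1,3], [0,1,4], [0,2,3], [0,2,4], [0,3,4], [1,2,3], [1,2,4], [1,3,4], [2,3,4]
  3-simplices (5): [0,1,2,3], [0,1,2,4], [0,1,3,4], [0,2,3,4], [1,2,3,4]

Hence C_0 ≅ Z^5, C_1 ≅ Z^10, C_2 ≅ Z^10, C_3 ≅ Z^5.

The boundary map ∂_1: C_1 → C_0 sends each edge [p,q] (with p < q) to q − p.
The 5×10 boundary matrix has rank 4 and Smith normal form diag(1,1,1,1).

∂_2: C_2 → C_1 acts by ∂[p,q,r] = [q,r] − [p,r] + [p,q]. For instance
  ∂[0,1,3] = [1,3] − [0,3] + [0,1],
  ∂[2,3,4] = [3,4] − [2,4] + [2,3].
As a 10×10 matrix over Z this has rank 6, with invariant factors (1,1,1,1,1,1).

∂_3: C_3 → C_2 sends each 3-simplex σ to the alternating sum Σ_i (−1)^i (σ with its i-th vertex removed). For instance
  ∂[0,1,2,3] = [1,2,3] − [0,2,3] + [0,1,3] − [0,1,2],
  ∂[0,1,3,4] = [1,3,4] − [0,3,4] + [0,1,4] − [0,1,3].
The resulting 10×5 matrix has rank 4, and its Smith normal form has invariant factors (1,1,1,1).

Reading off H_k = ker ∂_k / im ∂_{k+1}:

  H_0: rank C_0 − rank ∂_1 = 5 − 4 = 1, and the invariant factors of ∂_1 are all 1, so H_0 = Z.
  H_1: rank ker ∂_1 − rank ∂_2 = (10 − 4) − 6 = 0, and the invariant factors of ∂_2 are all 1, so H_1 = 0.
  H_2: rank ker ∂_2 − rank ∂_3 = (10 − 6) − 4 = 0, and the invariant factors of ∂_3 are all 1, so H_2 = 0.
  H_3: rank ker ∂_3 − rank ∂_4 = (5 − 4) − 0 = 1, and there is no ∂_4, so H_3 = Z.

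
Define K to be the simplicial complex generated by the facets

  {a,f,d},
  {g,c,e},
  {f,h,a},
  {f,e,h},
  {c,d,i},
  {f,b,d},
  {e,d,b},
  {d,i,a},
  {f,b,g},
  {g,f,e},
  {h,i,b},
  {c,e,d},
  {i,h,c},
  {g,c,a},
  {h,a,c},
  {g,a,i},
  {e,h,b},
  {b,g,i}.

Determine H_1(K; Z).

H_1 = Z ⊕ Z/2.

We work with the vertex ordering a < b < c < d < e < f < g < h < i. The simplices of K, each written with vertices in increasing order, are:

  0-simplices (9): a, b, c, d, e, f, g, h, i
  1-simplices (27): ac, ad, af, ag, ah, ai, bd, be, bf, bg, bh, bi, cd, ce, cg, ch, ci, de, df, di, ef, eg, eh, fg, fh, gi, hi
  2-simplices (18): acg, ach, adf, adi, afh, agi, bde, bdf, beh, bfg, bgi, bhi, cde, cdi, ceg, chi, efg, efh

Hence C_0 ≅ Z^9, C_1 ≅ Z^27, C_2 ≅ Z^18.

Boundary ∂_1: C_1 → C_0 is given by ∂[p,q] = [q] − [p]. For instance
  ∂bh = h − b.
This gives a 9×27 integer matrix of rank 8; reducing to Smith normal form yields diagonal entries (1,1,1,1,1,1,1,1).

The boundary map ∂_2: C_2 → C_1 acts by ∂[p,q,r] = [q,r] − [p,r] + [p,q]. For instance
  ∂cdi = di − ci + cd,
  ∂agi = gi − ai + ag.
The 27×18 boundary matrix has rank 18 and Smith normal form diag(1,1,1,1,1,1,1,1,1,1,1,1,1,1,1,1,1,2).

Computing H_k = (kernel of ∂_k) / (image of ∂_{k+1}):

  H_1: rank ker ∂_1 − rank ∂_2 = (27 − 8) − 18 = 1, and ∂_2 has invariant factor 2 > 1, so H_1 = Z ⊕ Z/2.

(K is a triangulation of the Klein bottle.)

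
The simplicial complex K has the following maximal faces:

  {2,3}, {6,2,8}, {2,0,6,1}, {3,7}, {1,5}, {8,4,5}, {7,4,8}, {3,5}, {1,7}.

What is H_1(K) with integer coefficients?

Fix the vertex order 0 < 1 < 2 < 3 < 4 < 5 < 6 < 7 < 8 and write every simplex with vertices in increasing order. Then dim K = 3 and the simplices of K are:

  0-simplices (9): [0], [1], [2], [3], [4], [5], [6], [7], [8]
  1-simplices (18): [0,1], [0,2], [0,6], [1,2], [1,5], [1,6], [1,7], [2,3], [2,6], [2,8], [3,5], [3,7], [4,5], [4,7], [4,8], [5,8], [6,8], [7,8]
  2-simplices (7): [0,1,2], [0,1,6], [0,2,6], [1,2,6], [2,6,8], [4,5,8], [4,7,8]
  3-simplices (1): [0,1,2,6]

Hence C_0 ≅ Z^9, C_1 ≅ Z^18, C_2 ≅ Z^7, C_3 ≅ Z^1.

Boundary ∂_1: C_1 → C_0 sends each edge [p,q] (with p < q) to q − p. For instance
  ∂[7,8] = [8] − [7].
The 9×18 boundary matrix has rank 8 and Smith normal form diag(1,1,1,1,1,1,1,1).

∂_2: C_2 → C_1 sends each 2-simplex [p,q,r] to [q,r] − [p,r] + [p,q]. For instance
  ∂[0,2,6] = [2,6] − [0,6] + [0,2],
  ∂[4,5,8] = [5,8] − [4,8] + [4,5].
The 18×7 boundary matrix has rank 6 and Smith normal form diag(1,1,1,1,1,1).

∂_3: C_3 → C_2 sends each 3-simplex σ to the alternating sum Σ_i (−1)^i (σ with its i-th vertex removed). For instance
  ∂[0,1,2,6] = [1,2,6] − [0,2,6] + [0,1,6] − [0,1,2].
The resulting 7×1 matrix has rank 1, and its Smith normal form has invariant factors (1).

Now H_k = ker ∂_k / im ∂_{k+1}, so:

  H_1: rank ker ∂_1 − rank ∂_2 = (18 − 8) − 6 = 4, and the invariant factors of ∂_2 are all 1, so H_1 ≅ Z^4.

H_1 ≅ Z^4.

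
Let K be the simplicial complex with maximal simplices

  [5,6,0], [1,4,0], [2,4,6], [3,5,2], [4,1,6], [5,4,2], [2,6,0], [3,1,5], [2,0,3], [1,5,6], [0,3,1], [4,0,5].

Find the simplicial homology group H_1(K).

H_1 = Z/2Z.

Order the vertices as 0 < 1 < 2 < 3 < 4 < 5 < 6. Listing each simplex with vertices in this order, K has dimension 2 with simplices:

  0-simplices (7): [0], [1], [2], [3], [4], [5], [6]
  1-simplices (18): [0,1], [0,2], [0,3], [0,4], [0,5], [0,6], [1,3], [1,4], [1,5], [1,6], [2,3], [2,4], [2,5], [2,6], [3,5], [4,5], [4,6], [5,6]
  2-simplices (12): [0,1,3], [0,1,4], [0,2,3], [0,2,6], [0,4,5], [0,5,6], [1,3,5], [1,4,6], [1,5,6], [2,3,5], [2,4,5], [2,4,6]

giving chain groups C_0 ≅ Z^7, C_1 ≅ Z^18, C_2 ≅ Z^12.

Boundary ∂_1: C_1 → C_0 sends each edge [p,q] (with p < q) to q − p. For instance
  ∂[2,6] = [6] − [2].
As a 7×18 matrix over Z this has rank 6, with invariant factors (1,1,1,1,1,1).

Boundary ∂_2: C_2 → C_1 acts by ∂[p,q,r] = [q,r] − [p,r] + [p,q]. For instance
  ∂[0,4,5] = [4,5] − [0,5] + [0,4],
  ∂[0,1,4] = [1,4] − [0,4] + [0,1].
The 18×12 boundary matrix has rank 12 and Smith normal form diag(1,1,1,1,1,1,1,1,1,1,1,2).

Reading off H_k = ker ∂_k / im ∂_{k+1}:

  H_1: rank ker ∂_1 − rank ∂_2 = (18 − 6) − 12 = 0, and ∂_2 has invariant factor 2 > 1, so H_1 ≅ Z/2Z.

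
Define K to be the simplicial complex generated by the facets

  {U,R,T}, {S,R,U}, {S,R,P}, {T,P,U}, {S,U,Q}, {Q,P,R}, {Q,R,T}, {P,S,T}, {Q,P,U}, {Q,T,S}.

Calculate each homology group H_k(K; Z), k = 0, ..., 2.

K has 6 vertices, 15 edges, 10 triangles.
rank ∂_0 = 0, rank ∂_1 = 5 ⇒ b_0 = 6 − 0 − 5 = 1; all invariant factors of ∂_1 are 1 so no torsion. So H_0 = Z.
rank ∂_1 = 5, rank ∂_2 = 10 ⇒ b_1 = 15 − 5 − 10 = 0; ∂_2 has invariant factor(s) [2] giving torsion. So H_1 = Z_2.
rank ∂_2 = 10, rank ∂_3 = 0 ⇒ b_2 = 10 − 10 − 0 = 0. So H_2 = 0.

H_0 = Z,  H_1 = Z_2,  H_2 = 0.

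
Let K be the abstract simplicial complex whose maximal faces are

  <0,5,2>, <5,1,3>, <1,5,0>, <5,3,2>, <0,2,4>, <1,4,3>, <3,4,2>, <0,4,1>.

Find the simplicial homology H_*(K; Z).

H_0 = Z,  H_1 = 0,  H_2 = Z.

Fix the vertex order 0 < 1 < 2 < 3 < 4 < 5 and write every simplex with vertices in increasing order. Then dim K = 2 and the simplices of K are:

  0-simplices (6): [0], [1], [2], [3], [4], [5]
  1-simplices (12): [0,1], [0,2], [0,4], [0,5], [1,3], [1,4], [1,5], [2,3], [2,4], [2,5], [3,4], [3,5]
  2-simplices (8): [0,1,4], [0,1,5], [0,2,4], [0,2,5], [1,3,4], [1,3,5], [2,3,4], [2,3,5]

Hence C_0 ≅ Z^6, C_1 ≅ Z^12, C_2 ≅ Z^8.

∂_1: C_1 → C_0 is given by ∂[p,q] = [q] − [p]. For instance
  ∂[1,4] = [4] − [1].
The resulting 6×12 matrix has rank 5, and its Smith normal form has invariant factors (1,1,1,1,1).

∂_2: C_2 → C_1 sends each 2-simplex [p,q,r] to [q,r] − [p,r] + [p,q]. For instance
  ∂[2,3,4] = [3,4] − [2,4] + [2,3],
  ∂[0,1,4] = [1,4] − [0,4] + [0,1].
The 12×8 boundary matrix has rank 7 and Smith normal form diag(1,1,1,1,1,1,1).

Computing H_k = (kernel of ∂_k) / (image of ∂_{k+1}):

  H_0: rank C_0 − rank ∂_1 = 6 − 5 = 1, and the invariant factors of ∂_1 are all 1, so H_0 = Z.
  H_1: rank ker ∂_1 − rank ∂_2 = (12 − 5) − 7 = 0, and the invariant factors of ∂_2 are all 1, so H_1 = 0.
  H_2: rank ker ∂_2 − rank ∂_3 = (8 − 7) − 0 = 1, and there is no ∂_3, so H_2 = Z.

As a check, the Euler characteristic is 6 − 12 + 8 = 2, which agrees with 1 − 0 + 1 = 2.
(K is a triangulation of the 2-sphere S^2.)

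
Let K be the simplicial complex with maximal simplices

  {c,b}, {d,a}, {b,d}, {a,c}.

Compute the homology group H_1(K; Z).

Order the vertices as a < b < c < d. Listing each simplex with vertices in this order, K has dimension 1 with simplices:

  0-simplices (4): a, b, c, d
  1-simplices (4): ac, ad, bc, bd

so the chain groups are C_0 ≅ Z^4, C_1 ≅ Z^4.

The boundary map ∂_1: C_1 → C_0 maps an edge to its endpoints' difference, ∂[p,q] = q − p. For instance
  ∂bc = c − b.
The resulting 4×4 matrix has rank 3, and its Smith normal form has invariant factors (1,1,1).

Reading off H_k = ker ∂_k / im ∂_{k+1}:

  H_1: rank ker ∂_1 − rank ∂_2 = (4 − 3) − 0 = 1, and there is no ∂_2, so H_1 = Z.

(K is a triangulation of the circle S^1.)

H_1 ≅ Z.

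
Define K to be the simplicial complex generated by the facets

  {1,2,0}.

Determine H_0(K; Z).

We work with the vertex ordering 0 < 1 < 2. The simplices of K, each written with vertices in increasing order, are:

  0-simplices (3): [0], [1], [2]
  1-simplices (3): [0,1], [0,2], [1,2]
  2-simplices (1): [0,1,2]

giving chain groups C_0 ≅ Z^3, C_1 ≅ Z^3, C_2 ≅ Z^1.

The boundary map ∂_1: C_1 → C_0 is given by ∂[p,q] = [q] − [p]. For instance
  ∂[0,1] = [1] − [0].
The resulting 3×3 matrix has rank 2, and its Smith normal form has invariant factors (1,1).

∂_2: C_2 → C_1 maps a triangle to the signed sum of its edges. For instance
  ∂[0,1,2] = [1,2] − [0,2] + [0,1].
The 3×1 boundary matrix has rank 1 and Smith normal form diag(1).

From H_k ≅ ker(∂_k) / im(∂_{k+1}) we obtain:

  H_0: rank C_0 − rank ∂_1 = 3 − 2 = 1, and the invariant factors of ∂_1 are all 1, so H_0 ≅ Z.

(K is a triangulation of the 2-simplex.)

H_0 ≅ Z.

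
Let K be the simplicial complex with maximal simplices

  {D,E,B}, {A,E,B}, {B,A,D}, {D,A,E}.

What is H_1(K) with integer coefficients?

H_1 ≅ 0.

We work with the vertex ordering A < B < D < E. The simplices of K, each written with vertices in increasing order, are:

  0-simplices (4): A, B, D, E
  1-simplices (6): AB, AD, AE, BD, BE, DE
  2-simplices (4): ABD, ABE, ADE, BDE

giving chain groups C_0 ≅ Z^4, C_1 ≅ Z^6, C_2 ≅ Z^4.

The boundary map ∂_1: C_1 → C_0 maps an edge to its endpoints' difference, ∂[p,q] = q − p.
The 4×6 boundary matrix has rank 3 and Smith normal form diag(1,1,1).

The boundary map ∂_2: C_2 → C_1 maps a triangle to the signed sum of its edges. For instance
  ∂ADE = DE − AE + AD,
  ∂ABE = BE − AE + AB.
As a 6×4 matrix over Z this has rank 3, with invariant factors (1,1,1).

Reading off H_k = ker ∂_k / im ∂_{k+1}:

  H_1: rank ker ∂_1 − rank ∂_2 = (6 − 3) − 3 = 0, and the invariant factors of ∂_2 are all 1, so H_1 = 0.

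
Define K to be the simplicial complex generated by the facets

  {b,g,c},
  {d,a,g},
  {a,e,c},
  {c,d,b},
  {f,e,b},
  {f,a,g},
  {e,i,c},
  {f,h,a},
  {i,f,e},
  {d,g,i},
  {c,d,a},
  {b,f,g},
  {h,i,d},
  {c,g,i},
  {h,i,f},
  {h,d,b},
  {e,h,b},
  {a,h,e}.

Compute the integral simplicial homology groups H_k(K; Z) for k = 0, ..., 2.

Fix the vertex order a < b < c < d < e < f < g < h < i and write every simplex with vertices in increasing order. Then dim K = 2 and the simplices of K are:

  0-simplices (9): a, b, c, d, e, f, g, h, i
  1-simplices (27): ac, ad, ae, af, ag, ah, bc, bd, be, bf, bg, bh, cd, ce, cg, ci, dg, dh, di, ef, eh, ei, fg, fh, fi, gi, hi
  2-simplices (18): acd, ace, adg, aeh, afg, afh, bcd, bcg, bdh, bef, beh, bfg, cei, cgi, dgi, dhi, efi, fhi

giving chain groups C_0 ≅ Z^9, C_1 ≅ Z^27, C_2 ≅ Z^18.

∂_1: C_1 → C_0 maps an edge to its endpoints' difference, ∂[p,q] = q − p. For instance
  ∂cg = g − c.
This gives a 9×27 integer matrix of rank 8; reducing to Smith normal form yields diagonal entries (1,1,1,1,1,1,1,1).

∂_2: C_2 → C_1 acts by ∂[p,q,r] = [q,r] − [p,r] + [p,q]. For instance
  ∂bdh = dh − bh + bd,
  ∂afh = fh − ah + af.
As a 27×18 matrix over Z this has rank 18, with invariant factors (1,1,1,1,1,1,1,1,1,1,1,1,1,1,1,1,1,2).

Computing H_k = (kernel of ∂_k) / (image of ∂_{k+1}):

  H_0: rank C_0 − rank ∂_1 = 9 − 8 = 1, and the invariant factors of ∂_1 are all 1, so H_0 ≅ Z.
  H_1: rank ker ∂_1 − rank ∂_2 = (27 − 8) − 18 = 1, and ∂_2 has invariant factor 2 > 1, so H_1 ≅ Z × Z/2.
  H_2: rank ker ∂_2 − rank ∂_3 = (18 − 18) − 0 = 0, and there is no ∂_3, so H_2 ≅ 0.

(K is a triangulation of the Klein bottle.)

H_0 = Z,  H_1 = Z × Z/2,  H_2 = 0.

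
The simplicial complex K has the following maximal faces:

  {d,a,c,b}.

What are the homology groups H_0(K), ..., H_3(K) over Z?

H_0 = Z,  H_1 = 0,  H_2 = 0,  H_3 = 0.

Fix the vertex order a < b < c < d and write every simplex with vertices in increasing order. Then dim K = 3 and the simplices of K are:

  0-simplices (4): a, b, c, d
  1-simplices (6): ab, ac, ad, bc, bd, cd
  2-simplices (4): abc, abd, acd, bcd
  3-simplices (1): abcd

Hence C_0 ≅ Z^4, C_1 ≅ Z^6, C_2 ≅ Z^4, C_3 ≅ Z^1.

∂_1: C_1 → C_0 sends each edge [p,q] (with p < q) to q − p. For instance
  ∂bd = d − b.
The 4×6 boundary matrix has rank 3 and Smith normal form diag(1,1,1).

Boundary ∂_2: C_2 → C_1 sends each 2-simplex [p,q,r] to [q,r] − [p,r] + [p,q]. For instance
  ∂abd = bd − ad + ab,
  ∂acd = cd − ad + ac.
The 6×4 boundary matrix has rank 3 and Smith normal form diag(1,1,1).

Boundary ∂_3: C_3 → C_2 sends each 3-simplex σ to the alternating sum Σ_i (−1)^i (σ with its i-th vertex removed). For instance
  ∂abcd = bcd − acd + abd − abc.
As a 4×1 matrix over Z this has rank 1, with invariant factors (1).

Now H_k = ker ∂_k / im ∂_{k+1}, so:

  H_0: rank C_0 − rank ∂_1 = 4 − 3 = 1, and the invariant factors of ∂_1 are all 1, so H_0 ≅ Z.
  H_1: rank ker ∂_1 − rank ∂_2 = (6 − 3) − 3 = 0, and the invariant factors of ∂_2 are all 1, so H_1 ≅ 0.
  H_2: rank ker ∂_2 − rank ∂_3 = (4 − 3) − 1 = 0, and the invariant factors of ∂_3 are all 1, so H_2 ≅ 0.
  H_3: rank ker ∂_3 − rank ∂_4 = (1 − 1) − 0 = 0, and there is no ∂_4, so H_3 ≅ 0.

As a check, the Euler characteristic is 4 − 6 + 4 − 1 = 1, which agrees with 1 − 0 + 0 − 0 = 1.
(K is a triangulation of the 3-simplex.)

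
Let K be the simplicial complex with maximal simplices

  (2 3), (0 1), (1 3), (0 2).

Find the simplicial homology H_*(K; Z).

H_0 = Z,  H_1 = Z.

Take the total order 0 < 1 < 2 < 3 on the vertex set. Then K (dimension 1) consists of the simplices:

  0-simplices (4): [0], [1], [2], [3]
  1-simplices (4): [0,1], [0,2], [1,3], [2,3]

so the chain groups are C_0 ≅ Z^4, C_1 ≅ Z^4.

Boundary ∂_1: C_1 → C_0 is given by ∂[p,q] = [q] − [p]. For instance
  ∂[0,1] = [1] − [0].
As a 4×4 matrix over Z this has rank 3, with invariant factors (1,1,1).

Now H_k = ker ∂_k / im ∂_{k+1}, so:

  H_0: rank C_0 − rank ∂_1 = 4 − 3 = 1, and the invariant factors of ∂_1 are all 1, so H_0 = Z.
  H_1: rank ker ∂_1 − rank ∂_2 = (4 − 3) − 0 = 1, and there is no ∂_2, so H_1 = Z.

(K is a triangulation of the circle S^1.)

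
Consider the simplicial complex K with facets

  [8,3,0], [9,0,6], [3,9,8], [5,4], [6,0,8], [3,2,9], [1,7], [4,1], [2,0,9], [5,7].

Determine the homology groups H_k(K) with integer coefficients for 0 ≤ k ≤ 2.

H_0 ≅ Z^2,  H_1 ≅ Z^2,  H_2 = 0.

Fix the vertex order 0 < 1 < 2 < 3 < 4 < 5 < 6 < 7 < 8 < 9 and write every simplex with vertices in increasing order. Then dim K = 2 and the simplices of K are:

  0-simplices (10): [0], [1], [2], [3], [4], [5], [6], [7], [8], [9]
  1-simplices (16): [0,2], [0,3], [0,6], [0,8], [0,9], [1,4], [1,7], [2,3], [2,9], [3,8], [3,9], [4,5], [5,7], [6,8], [6,9], [8,9]
  2-simplices (6): [0,2,9], [0,3,8], [0,6,8], [0,6,9], [2,3,9], [3,8,9]

Hence C_0 ≅ Z^10, C_1 ≅ Z^16, C_2 ≅ Z^6.

The boundary map ∂_1: C_1 → C_0 sends each edge [p,q] (with p < q) to q − p.
The resulting 10×16 matrix has rank 8, and its Smith normal form has invariant factors (1,1,1,1,1,1,1,1).

Boundary ∂_2: C_2 → C_1 sends each 2-simplex [p,q,r] to [q,r] − [p,r] + [p,q]. For instance
  ∂[0,3,8] = [3,8] − [0,8] + [0,3],
  ∂[0,6,9] = [6,9] − [0,9] + [0,6].
The resulting 16×6 matrix has rank 6, and its Smith normal form has invariant factors (1,1,1,1,1,1).

Computing H_k = (kernel of ∂_k) / (image of ∂_{k+1}):

  H_0: rank C_0 − rank ∂_1 = 10 − 8 = 2, and the invariant factors of ∂_1 are all 1, so H_0 = Z^2.
  H_1: rank ker ∂_1 − rank ∂_2 = (16 − 8) − 6 = 2, and the invariant factors of ∂_2 are all 1, so H_1 = Z^2.
  H_2: rank ker ∂_2 − rank ∂_3 = (6 − 6) − 0 = 0, and there is no ∂_3, so H_2 = 0.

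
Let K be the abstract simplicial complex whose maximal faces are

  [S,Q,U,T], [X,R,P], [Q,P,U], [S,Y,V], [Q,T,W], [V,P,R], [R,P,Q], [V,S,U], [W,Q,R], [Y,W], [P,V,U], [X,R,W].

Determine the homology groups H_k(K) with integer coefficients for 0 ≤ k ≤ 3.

H_0 ≅ Z,  H_1 ≅ Z,  H_2 = 0,  H_3 = 0.

Take the total order P < Q < R < S < T < U < V < W < X < Y on the vertex set. Then K (dimension 3) consists of the simplices:

  0-simplices (10): P, Q, R, S, T, U, V, W, X, Y
  1-simplices (23): PQ, PR, PU, PV, PX, QR, QS, QT, QU, QW, RV, RW, RX, ST, SU, SV, SY, TU, TW, UV, VY, WX, WY
  2-simplices (14): PQR, PQU, PRV, PRX, PUV, QRW, QST, QSU, QTU, QTW, RWX, STU, SUV, SVY
  3-simplices (1): QSTU

so the chain groups are C_0 ≅ Z^10, C_1 ≅ Z^23, C_2 ≅ Z^14, C_3 ≅ Z^1.

Boundary ∂_1: C_1 → C_0 sends each edge [p,q] (with p < q) to q − p. For instance
  ∂WX = X − W.
This gives a 10×23 integer matrix of rank 9; reducing to Smith normal form yields diagonal entries (1,1,1,1,1,1,1,1,1).

∂_2: C_2 → C_1 sends each 2-simplex [p,q,r] to [q,r] − [p,r] + [p,q]. For instance
  ∂QTW = TW − QW + QT,
  ∂PRV = RV − PV + PR.
As a 23×14 matrix over Z this has rank 13, with invariant factors (1,1,1,1,1,1,1,1,1,1,1,1,1).

∂_3: C_3 → C_2 sends each 3-simplex σ to the alternating sum Σ_i (−1)^i (σ with its i-th vertex removed). For instance
  ∂QSTU = STU − QTU + QSU − QST.
This gives a 14×1 integer matrix of rank 1; reducing to Smith normal form yields diagonal entries (1).

Reading off H_k = ker ∂_k / im ∂_{k+1}:

  H_0: rank C_0 − rank ∂_1 = 10 − 9 = 1, and the invariant factors of ∂_1 are all 1, so H_0 ≅ Z.
  H_1: rank ker ∂_1 − rank ∂_2 = (23 − 9) − 13 = 1, and the invariant factors of ∂_2 are all 1, so H_1 ≅ Z.
  H_2: rank ker ∂_2 − rank ∂_3 = (14 − 13) − 1 = 0, and the invariant factors of ∂_3 are all 1, so H_2 ≅ 0.
  H_3: rank ker ∂_3 − rank ∂_4 = (1 − 1) − 0 = 0, and there is no ∂_4, so H_3 ≅ 0.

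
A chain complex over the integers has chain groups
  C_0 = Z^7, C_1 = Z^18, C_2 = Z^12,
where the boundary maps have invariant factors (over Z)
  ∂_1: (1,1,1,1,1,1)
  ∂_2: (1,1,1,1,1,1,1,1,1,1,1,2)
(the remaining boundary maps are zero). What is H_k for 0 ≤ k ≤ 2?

H_0 = Z,  H_1 = Z/2,  H_2 = 0.

H_0: b_0 = 7 − 0 − 6 = 1; torsion from ∂_1 factors > 1: none. So H_0 = Z.
H_1: b_1 = 18 − 6 − 12 = 0; torsion from ∂_2 factors > 1: [2]. So H_1 = Z/2.
H_2: b_2 = 12 − 12 − 0 = 0; torsion from ∂_3 factors > 1: none. So H_2 = 0.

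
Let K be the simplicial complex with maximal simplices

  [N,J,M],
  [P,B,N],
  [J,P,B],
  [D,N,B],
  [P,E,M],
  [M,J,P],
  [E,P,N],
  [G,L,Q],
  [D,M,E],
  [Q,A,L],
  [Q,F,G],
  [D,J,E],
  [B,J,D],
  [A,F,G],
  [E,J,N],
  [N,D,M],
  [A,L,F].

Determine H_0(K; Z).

Take the total order A < B < D < E < F < G < J < L < M < N < P < Q on the vertex set. Then K (dimension 2) consists of the simplices:

  0-simplices (12): A, B, D, E, F, G, J, L, M, N, P, Q
  1-simplices (28): AF, AG, AL, AQ, BD, BJ, BN, BP, DE, DJ, DM, DN, EJ, EM, EN, EP, FG, FL, FQ, GL, GQ, JM, JN, JP, LQ, MN, MP, NP
  2-simplices (17): AFG, AFL, ALQ, BDJ, BDN, BJP, BNP, DEJ, DEM, DMN, EJN, EMP, ENP, FGQ, GLQ, JMN, JMP

so the chain groups are C_0 ≅ Z^12, C_1 ≅ Z^28, C_2 ≅ Z^17.

∂_1: C_1 → C_0 is given by ∂[p,q] = [q] − [p]. For instance
  ∂AF = F − A.
This gives a 12×28 integer matrix of rank 10; reducing to Smith normal form yields diagonal entries (1,1,1,1,1,1,1,1,1,1).

∂_2: C_2 → C_1 sends each 2-simplex [p,q,r] to [q,r] − [p,r] + [p,q]. For instance
  ∂DEJ = EJ − DJ + DE,
  ∂AFG = FG − AG + AF.
The resulting 28×17 matrix has rank 17, and its Smith normal form has invariant factors (1,1,1,1,1,1,1,1,1,1,1,1,1,1,1,1,2).

From H_k ≅ ker(∂_k) / im(∂_{k+1}) we obtain:

  H_0: rank C_0 − rank ∂_1 = 12 − 10 = 2, and the invariant factors of ∂_1 are all 1, so H_0 = Z^2.

(K is a triangulation of the disjoint union of the Möbius band and the real projective plane RP^2.)

H_0 = Z^2.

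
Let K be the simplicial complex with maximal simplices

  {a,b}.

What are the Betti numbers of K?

b_0 = 1, b_1 = 0.

We work with the vertex ordering a < b. The simplices of K, each written with vertices in increasing order, are:

  0-simplices (2): a, b
  1-simplices (1): ab

giving chain groups C_0 ≅ Z^2, C_1 ≅ Z^1.

Boundary ∂_1: C_1 → C_0 maps an edge to its endpoints' difference, ∂[p,q] = q − p.
As a 2×1 matrix over Z this has rank 1, with invariant factors (1).

Reading off H_k = ker ∂_k / im ∂_{k+1}:

  H_0: rank C_0 − rank ∂_1 = 2 − 1 = 1, and the invariant factors of ∂_1 are all 1, so H_0 ≅ Z.
  H_1: rank ker ∂_1 − rank ∂_2 = (1 − 1) − 0 = 0, and there is no ∂_2, so H_1 ≅ 0.

Hence the Betti numbers are b_0 = 1, b_1 = 0.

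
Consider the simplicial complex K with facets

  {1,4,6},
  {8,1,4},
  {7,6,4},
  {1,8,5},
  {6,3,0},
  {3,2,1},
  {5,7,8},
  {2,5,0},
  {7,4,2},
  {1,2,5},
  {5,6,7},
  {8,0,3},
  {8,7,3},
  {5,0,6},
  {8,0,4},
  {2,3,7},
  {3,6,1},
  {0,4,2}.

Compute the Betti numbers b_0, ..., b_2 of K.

Order the vertices as 0 < 1 < 2 < 3 < 4 < 5 < 6 < 7 < 8. Listing each simplex with vertices in this order, K has dimension 2 with simplices:

  0-simplices (9): [0], [1], [2], [3], [4], [5], [6], [7], [8]
  1-simplices (27): (27 of them)
  2-simplices (18): [0,2,4], [0,2,5], [0,3,6], [0,3,8], [0,4,8], [0,5,6], [1,2,3], [1,2,5], [1,3,6], [1,4,6], [1,4,8], [1,5,8], [2,3,7], [2,4,7], [3,7,8], [4,6,7], [5,6,7], [5,7,8]

so the chain groups are C_0 ≅ Z^9, C_1 ≅ Z^27, C_2 ≅ Z^18.

Boundary ∂_1: C_1 → C_0 is given by ∂[p,q] = [q] − [p].
The resulting 9×27 matrix has rank 8, and its Smith normal form has invariant factors (1,1,1,1,1,1,1,1).

∂_2: C_2 → C_1 sends each 2-simplex [p,q,r] to [q,r] − [p,r] + [p,q]. For instance
  ∂[2,3,7] = [3,7] − [2,7] + [2,3],
  ∂[5,6,7] = [6,7] − [5,7] + [5,6].
As a 27×18 matrix over Z this has rank 17, with invariant factors (1,1,1,1,1,1,1,1,1,1,1,1,1,1,1,1,1).

Now H_k = ker ∂_k / im ∂_{k+1}, so:

  H_0: rank C_0 − rank ∂_1 = 9 − 8 = 1, and the invariant factors of ∂_1 are all 1, so H_0 ≅ Z.
  H_1: rank ker ∂_1 − rank ∂_2 = (27 − 8) − 17 = 2, and the invariant factors of ∂_2 are all 1, so H_1 ≅ Z^2.
  H_2: rank ker ∂_2 − rank ∂_3 = (18 − 17) − 0 = 1, and there is no ∂_3, so H_2 ≅ Z.

As a check, the Euler characteristic is 9 − 27 + 18 = 0, which agrees with 1 − 2 + 1 = 0.

Hence the Betti numbers are b_0 = 1, b_1 = 2, b_2 = 1.

b_0 = 1, b_1 = 2, b_2 = 1.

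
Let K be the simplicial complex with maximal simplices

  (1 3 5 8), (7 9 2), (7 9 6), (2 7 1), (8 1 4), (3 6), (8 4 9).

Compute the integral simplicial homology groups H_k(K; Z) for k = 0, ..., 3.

H_0 = Z,  H_1 = Z^2,  H_2 = 0,  H_3 = 0.

Fix the vertex order 1 < 2 < 3 < 4 < 5 < 6 < 7 < 8 < 9 and write every simplex with vertices in increasing order. Then dim K = 3 and the simplices of K are:

  0-simplices (9): [1], [2], [3], [4], [5], [6], [7], [8], [9]
  1-simplices (18): [1,2], [1,3], [1,4], [1,5], [1,7], [1,8], [2,7], [2,9], [3,5], [3,6], [3,8], [4,8], [4,9], [5,8], [6,7], [6,9], [7,9], [8,9]
  2-simplices (9): [1,2,7], [1,3,5], [1,3,8], [1,4,8], [1,5,8], [2,7,9], [3,5,8], [4,8,9], [6,7,9]
  3-simplices (1): [1,3,5,8]

Hence C_0 ≅ Z^9, C_1 ≅ Z^18, C_2 ≅ Z^9, C_3 ≅ Z^1.

The boundary map ∂_1: C_1 → C_0 is given by ∂[p,q] = [q] − [p].
The resulting 9×18 matrix has rank 8, and its Smith normal form has invariant factors (1,1,1,1,1,1,1,1).

∂_2: C_2 → C_1 sends each 2-simplex [p,q,r] to [q,r] − [p,r] + [p,q]. For instance
  ∂[1,3,5] = [3,5] − [1,5] + [1,3],
  ∂[1,5,8] = [5,8] − [1,8] + [1,5].
The resulting 18×9 matrix has rank 8, and its Smith normal form has invariant factors (1,1,1,1,1,1,1,1).

Boundary ∂_3: C_3 → C_2 sends each 3-simplex σ to the alternating sum Σ_i (−1)^i (σ with its i-th vertex removed). For instance
  ∂[1,3,5,8] = [3,5,8] − [1,5,8] + [1,3,8] − [1,3,5].
As a 9×1 matrix over Z this has rank 1, with invariant factors (1).

Now H_k = ker ∂_k / im ∂_{k+1}, so:

  H_0: rank C_0 − rank ∂_1 = 9 − 8 = 1, and the invariant factors of ∂_1 are all 1, so H_0 = Z.
  H_1: rank ker ∂_1 − rank ∂_2 = (18 − 8) − 8 = 2, and the invariant factors of ∂_2 are all 1, so H_1 = Z^2.
  H_2: rank ker ∂_2 − rank ∂_3 = (9 − 8) − 1 = 0, and the invariant factors of ∂_3 are all 1, so H_2 = 0.
  H_3: rank ker ∂_3 − rank ∂_4 = (1 − 1) − 0 = 0, and there is no ∂_4, so H_3 = 0.

As a check, the Euler characteristic is 9 − 18 + 9 − 1 = -1, which agrees with 1 − 2 + 0 − 0 = -1.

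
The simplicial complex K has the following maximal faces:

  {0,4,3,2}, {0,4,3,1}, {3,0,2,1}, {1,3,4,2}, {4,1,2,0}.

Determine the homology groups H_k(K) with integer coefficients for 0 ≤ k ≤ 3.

We work with the vertex ordering 0 < 1 < 2 < 3 < 4. The simplices of K, each written with vertices in increasing order, are:

  0-simplices (5): [0], [1], [2], [3], [4]
  1-simplices (10): [0,1], [0,2], [0,3], [0,4], [1,2], [1,3], [1,4], [2,3], [2,4], [3,4]
  2-simplices (10): [0,1,2], [0,1,3], [0,1,4], [0,2,3], [0,2,4], [0,3,4], [1,2,3], [1,2,4], [1,3,4], [2,3,4]
  3-simplices (5): [0,1,2,3], [0,1,2,4], [0,1,3,4], [0,2,3,4], [1,2,3,4]

so the chain groups are C_0 ≅ Z^5, C_1 ≅ Z^10, C_2 ≅ Z^10, C_3 ≅ Z^5.

The boundary map ∂_1: C_1 → C_0 maps an edge to its endpoints' difference, ∂[p,q] = q − p. For instance
  ∂[0,2] = [2] − [0].
The 5×10 boundary matrix has rank 4 and Smith normal form diag(1,1,1,1).

∂_2: C_2 → C_1 maps a triangle to the signed sum of its edges. For instance
  ∂[0,1,4] = [1,4] − [0,4] + [0,1],
  ∂[2,3,4] = [3,4] − [2,4] + [2,3].
This gives a 10×10 integer matrix of rank 6; reducing to Smith normal form yields diagonal entries (1,1,1,1,1,1).

Boundary ∂_3: C_3 → C_2 sends each 3-simplex σ to the alternating sum Σ_i (−1)^i (σ with its i-th vertex removed). For instance
  ∂[0,1,2,3] = [1,2,3] − [0,2,3] + [0,1,3] − [0,1,2],
  ∂[0,1,2,4] = [1,2,4] − [0,2,4] + [0,1,4] − [0,1,2].
The resulting 10×5 matrix has rank 4, and its Smith normal form has invariant factors (1,1,1,1).

Now H_k = ker ∂_k / im ∂_{k+1}, so:

  H_0: rank C_0 − rank ∂_1 = 5 − 4 = 1, and the invariant factors of ∂_1 are all 1, so H_0 ≅ Z.
  H_1: rank ker ∂_1 − rank ∂_2 = (10 − 4) − 6 = 0, and the invariant factors of ∂_2 are all 1, so H_1 ≅ 0.
  H_2: rank ker ∂_2 − rank ∂_3 = (10 − 6) − 4 = 0, and the invariant factors of ∂_3 are all 1, so H_2 ≅ 0.
  H_3: rank ker ∂_3 − rank ∂_4 = (5 − 4) − 0 = 1, and there is no ∂_4, so H_3 ≅ Z.

As a check, the Euler characteristic is 5 − 10 + 10 − 5 = 0, which agrees with 1 − 0 + 0 − 1 = 0.
(K is a triangulation of the 3-sphere S^3.)

H_0 = Z,  H_1 = 0,  H_2 = 0,  H_3 = Z.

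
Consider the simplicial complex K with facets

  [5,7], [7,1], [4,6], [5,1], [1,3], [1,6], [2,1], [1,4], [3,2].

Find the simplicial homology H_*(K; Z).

Fix the vertex order 1 < 2 < 3 < 4 < 5 < 6 < 7 and write every simplex with vertices in increasing order. Then dim K = 1 and the simplices of K are:

  0-simplices (7): [1], [2], [3], [4], [5], [6], [7]
  1-simplices (9): [1,2], [1,3], [1,4], [1,5], [1,6], [1,7], [2,3], [4,6], [5,7]

Hence C_0 ≅ Z^7, C_1 ≅ Z^9.

The boundary map ∂_1: C_1 → C_0 is given by ∂[p,q] = [q] − [p]. For instance
  ∂[1,3] = [3] − [1].
The 7×9 boundary matrix has rank 6 and Smith normal form diag(1,1,1,1,1,1).

Computing H_k = (kernel of ∂_k) / (image of ∂_{k+1}):

  H_0: rank C_0 − rank ∂_1 = 7 − 6 = 1, and the invariant factors of ∂_1 are all 1, so H_0 ≅ Z.
  H_1: rank ker ∂_1 − rank ∂_2 = (9 − 6) − 0 = 3, and there is no ∂_2, so H_1 ≅ Z^3.

As a check, the Euler characteristic is 7 − 9 = -2, which agrees with 1 − 3 = -2.
(K is a triangulation of a wedge of 3 circles.)

H_0 = Z,  H_1 = Z^3.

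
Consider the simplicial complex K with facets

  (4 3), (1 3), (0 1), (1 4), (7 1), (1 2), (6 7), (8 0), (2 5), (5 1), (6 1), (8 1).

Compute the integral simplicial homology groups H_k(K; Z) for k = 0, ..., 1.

H_0 ≅ Z,  H_1 ≅ Z^4.

Take the total order 0 < 1 < 2 < 3 < 4 < 5 < 6 < 7 < 8 on the vertex set. Then K (dimension 1) consists of the simplices:

  0-simplices (9): [0], [1], [2], [3], [4], [5], [6], [7], [8]
  1-simplices (12): [0,1], [0,8], [1,2], [1,3], [1,4], [1,5], [1,6], [1,7], [1,8], [2,5], [3,4], [6,7]

Hence C_0 ≅ Z^9, C_1 ≅ Z^12.

Boundary ∂_1: C_1 → C_0 sends each edge [p,q] (with p < q) to q − p. For instance
  ∂[1,2] = [2] − [1].
The resulting 9×12 matrix has rank 8, and its Smith normal form has invariant factors (1,1,1,1,1,1,1,1).

Reading off H_k = ker ∂_k / im ∂_{k+1}:

  H_0: rank C_0 − rank ∂_1 = 9 − 8 = 1, and the invariant factors of ∂_1 are all 1, so H_0 = Z.
  H_1: rank ker ∂_1 − rank ∂_2 = (12 − 8) − 0 = 4, and there is no ∂_2, so H_1 = Z^4.

(K is a triangulation of a wedge of 4 circles.)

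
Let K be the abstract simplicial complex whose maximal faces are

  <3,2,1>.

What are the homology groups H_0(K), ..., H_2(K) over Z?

H_0 = Z,  H_1 = 0,  H_2 = 0.

Order the vertices as 1 < 2 < 3. Listing each simplex with vertices in this order, K has dimension 2 with simplices:

  0-simplices (3): [1], [2], [3]
  1-simplices (3): [1,2], [1,3], [2,3]
  2-simplices (1): [1,2,3]

Hence C_0 ≅ Z^3, C_1 ≅ Z^3, C_2 ≅ Z^1.

∂_1: C_1 → C_0 sends each edge [p,q] (with p < q) to q − p. For instance
  ∂[1,3] = [3] − [1].
The 3×3 boundary matrix has rank 2 and Smith normal form diag(1,1).

∂_2: C_2 → C_1 maps a triangle to the signed sum of its edges. For instance
  ∂[1,2,3] = [2,3] − [1,3] + [1,2].
The resulting 3×1 matrix has rank 1, and its Smith normal form has invariant factors (1).

From H_k ≅ ker(∂_k) / im(∂_{k+1}) we obtain:

  H_0: rank C_0 − rank ∂_1 = 3 − 2 = 1, and the invariant factors of ∂_1 are all 1, so H_0 = Z.
  H_1: rank ker ∂_1 − rank ∂_2 = (3 − 2) − 1 = 0, and the invariant factors of ∂_2 are all 1, so H_1 = 0.
  H_2: rank ker ∂_2 − rank ∂_3 = (1 − 1) − 0 = 0, and there is no ∂_3, so H_2 = 0.

As a check, the Euler characteristic is 3 − 3 + 1 = 1, which agrees with 1 − 0 + 0 = 1.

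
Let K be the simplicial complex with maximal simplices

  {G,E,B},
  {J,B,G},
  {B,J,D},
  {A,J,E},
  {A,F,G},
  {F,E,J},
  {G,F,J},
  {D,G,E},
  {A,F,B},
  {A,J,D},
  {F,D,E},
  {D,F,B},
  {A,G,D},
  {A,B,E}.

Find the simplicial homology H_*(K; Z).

Order the vertices as A < B < D < E < F < G < J. Listing each simplex with vertices in this order, K has dimension 2 with simplices:

  0-simplices (7): A, B, D, E, F, G, J
  1-simplices (21): AB, AD, AE, AF, AG, AJ, BD, BE, BF, BG, BJ, DE, DF, DG, DJ, EF, EG, EJ, FG, FJ, GJ
  2-simplices (14): ABE, ABF, ADG, ADJ, AEJ, AFG, BDF, BDJ, BEG, BGJ, DEF, DEG, EFJ, FGJ

so the chain groups are C_0 ≅ Z^7, C_1 ≅ Z^21, C_2 ≅ Z^14.

The boundary map ∂_1: C_1 → C_0 sends each edge [p,q] (with p < q) to q − p. For instance
  ∂AF = F − A.
As a 7×21 matrix over Z this has rank 6, with invariant factors (1,1,1,1,1,1).

∂_2: C_2 → C_1 sends each 2-simplex [p,q,r] to [q,r] − [p,r] + [p,q]. For instance
  ∂BEG = EG − BG + BE,
  ∂ABE = BE − AE + AB.
The 21×14 boundary matrix has rank 13 and Smith normal form diag(1,1,1,1,1,1,1,1,1,1,1,1,1).

From H_k ≅ ker(∂_k) / im(∂_{k+1}) we obtain:

  H_0: rank C_0 − rank ∂_1 = 7 − 6 = 1, and the invariant factors of ∂_1 are all 1, so H_0 = Z.
  H_1: rank ker ∂_1 − rank ∂_2 = (21 − 6) − 13 = 2, and the invariant factors of ∂_2 are all 1, so H_1 = Z^2.
  H_2: rank ker ∂_2 − rank ∂_3 = (14 − 13) − 0 = 1, and there is no ∂_3, so H_2 = Z.

H_0 = Z,  H_1 = Z^2,  H_2 = Z.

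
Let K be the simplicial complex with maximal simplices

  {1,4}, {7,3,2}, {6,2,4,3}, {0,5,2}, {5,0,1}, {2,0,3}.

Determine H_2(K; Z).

H_2 ≅ 0.

Take the total order 0 < 1 < 2 < 3 < 4 < 5 < 6 < 7 on the vertex set. Then K (dimension 3) consists of the simplices:

  0-simplices (8): [0], [1], [2], [3], [4], [5], [6], [7]
  1-simplices (15): [0,1], [0,2], [0,3], [0,5], [1,4], [1,5], [2,3], [2,4], [2,5], [2,6], [2,7], [3,4], [3,6], [3,7], [4,6]
  2-simplices (8): [0,1,5], [0,2,3], [0,2,5], [2,3,4], [2,3,6], [2,3,7], [2,4,6], [3,4,6]
  3-simplices (1): [2,3,4,6]

so the chain groups are C_0 ≅ Z^8, C_1 ≅ Z^15, C_2 ≅ Z^8, C_3 ≅ Z^1.

The boundary map ∂_1: C_1 → C_0 maps an edge to its endpoints' difference, ∂[p,q] = q − p.
This gives a 8×15 integer matrix of rank 7; reducing to Smith normal form yields diagonal entries (1,1,1,1,1,1,1).

∂_2: C_2 → C_1 sends each 2-simplex [p,q,r] to [q,r] − [p,r] + [p,q]. For instance
  ∂[2,3,7] = [3,7] − [2,7] + [2,3],
  ∂[2,3,4] = [3,4] − [2,4] + [2,3].
The 15×8 boundary matrix has rank 7 and Smith normal form diag(1,1,1,1,1,1,1).

∂_3: C_3 → C_2 sends each 3-simplex σ to the alternating sum Σ_i (−1)^i (σ with its i-th vertex removed). For instance
  ∂[2,3,4,6] = [3,4,6] − [2,4,6] + [2,3,6] − [2,3,4].
As a 8×1 matrix over Z this has rank 1, with invariant factors (1).

Now H_k = ker ∂_k / im ∂_{k+1}, so:

  H_2: rank ker ∂_2 − rank ∂_3 = (8 − 7) − 1 = 0, and the invariant factors of ∂_3 are all 1, so H_2 = 0.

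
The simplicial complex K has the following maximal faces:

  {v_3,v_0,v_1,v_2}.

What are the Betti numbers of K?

b_0 = 1, b_1 = 0, b_2 = 0, b_3 = 0.

K has 4 vertices, 6 edges, 4 triangles, 1 3-simplex.
rank ∂_0 = 0, rank ∂_1 = 3 ⇒ b_0 = 4 − 0 − 3 = 1; all invariant factors of ∂_1 are 1 so no torsion. So H_0 = Z.
rank ∂_1 = 3, rank ∂_2 = 3 ⇒ b_1 = 6 − 3 − 3 = 0; all invariant factors of ∂_2 are 1 so no torsion. So H_1 = 0.
rank ∂_2 = 3, rank ∂_3 = 1 ⇒ b_2 = 4 − 3 − 1 = 0; all invariant factors of ∂_3 are 1 so no torsion. So H_2 = 0.
rank ∂_3 = 1, rank ∂_4 = 0 ⇒ b_3 = 1 − 1 − 0 = 0. So H_3 = 0.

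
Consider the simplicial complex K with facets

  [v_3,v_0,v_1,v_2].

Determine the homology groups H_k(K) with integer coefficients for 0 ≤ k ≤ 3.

Take the total order v_0 < v_1 < v_2 < v_3 on the vertex set. Then K (dimension 3) consists of the simplices:

  0-simplices (4): [v_0], [v_1], [v_2], [v_3]
  1-simplices (6): [v_0,v_1], [v_0,v_2], [v_0,v_3], [v_1,v_2], [v_1,v_3], [v_2,v_3]
  2-simplices (4): [v_0,v_1,v_2], [v_0,v_1,v_3], [v_0,v_2,v_3], [v_1,v_2,v_3]
  3-simplices (1): [v_0,v_1,v_2,v_3]

so the chain groups are C_0 ≅ Z^4, C_1 ≅ Z^6, C_2 ≅ Z^4, C_3 ≅ Z^1.

Boundary ∂_1: C_1 → C_0 is given by ∂[p,q] = [q] − [p]. For instance
  ∂[v_0,v_2] = [v_2] − [v_0].
This gives a 4×6 integer matrix of rank 3; reducing to Smith normal form yields diagonal entries (1,1,1).

∂_2: C_2 → C_1 sends each 2-simplex [p,q,r] to [q,r] − [p,r] + [p,q]. For instance
  ∂[v_0,v_1,v_3] = [v_1,v_3] − [v_0,v_3] + [v_0,v_1],
  ∂[v_0,v_1,v_2] = [v_1,v_2] − [v_0,v_2] + [v_0,v_1].
The 6×4 boundary matrix has rank 3 and Smith normal form diag(1,1,1).

The boundary map ∂_3: C_3 → C_2 sends each 3-simplex σ to the alternating sum Σ_i (−1)^i (σ with its i-th vertex removed). For instance
  ∂[v_0,v_1,v_2,v_3] = [v_1,v_2,v_3] − [v_0,v_2,v_3] + [v_0,v_1,v_3] − [v_0,v_1,v_2].
As a 4×1 matrix over Z this has rank 1, with invariant factors (1).

Now H_k = ker ∂_k / im ∂_{k+1}, so:

  H_0: rank C_0 − rank ∂_1 = 4 − 3 = 1, and the invariant factors of ∂_1 are all 1, so H_0 = Z.
  H_1: rank ker ∂_1 − rank ∂_2 = (6 − 3) − 3 = 0, and the invariant factors of ∂_2 are all 1, so H_1 = 0.
  H_2: rank ker ∂_2 − rank ∂_3 = (4 − 3) − 1 = 0, and the invariant factors of ∂_3 are all 1, so H_2 = 0.
  H_3: rank ker ∂_3 − rank ∂_4 = (1 − 1) − 0 = 0, and there is no ∂_4, so H_3 = 0.

H_0 = Z,  H_1 = 0,  H_2 = 0,  H_3 = 0.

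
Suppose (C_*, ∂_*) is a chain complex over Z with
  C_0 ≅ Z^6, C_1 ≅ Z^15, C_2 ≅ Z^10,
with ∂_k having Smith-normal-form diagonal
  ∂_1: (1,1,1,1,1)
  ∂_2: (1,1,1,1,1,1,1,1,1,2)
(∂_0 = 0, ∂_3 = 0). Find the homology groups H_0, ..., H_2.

H_0: b_0 = 6 − 0 − 5 = 1; torsion from ∂_1 factors > 1: none. So H_0 ≅ Z.
H_1: b_1 = 15 − 5 − 10 = 0; torsion from ∂_2 factors > 1: [2]. So H_1 ≅ Z/2.
H_2: b_2 = 10 − 10 − 0 = 0; torsion from ∂_3 factors > 1: none. So H_2 ≅ 0.

H_0 ≅ Z,  H_1 ≅ Z/2,  H_2 = 0.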